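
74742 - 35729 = 39013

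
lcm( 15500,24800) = 124000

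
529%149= 82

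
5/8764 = 5/8764= 0.00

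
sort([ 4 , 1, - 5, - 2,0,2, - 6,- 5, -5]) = [ - 6, - 5,-5, - 5,-2, 0, 1, 2, 4]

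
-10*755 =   -  7550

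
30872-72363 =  - 41491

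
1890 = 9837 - 7947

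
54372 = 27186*2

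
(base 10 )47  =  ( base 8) 57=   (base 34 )1d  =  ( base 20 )27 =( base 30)1h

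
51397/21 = 51397/21 = 2447.48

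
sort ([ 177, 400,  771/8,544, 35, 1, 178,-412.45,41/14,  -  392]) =[ - 412.45 , - 392, 1, 41/14,  35,771/8, 177, 178, 400, 544]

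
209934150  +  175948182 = 385882332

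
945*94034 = 88862130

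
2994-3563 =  - 569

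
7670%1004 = 642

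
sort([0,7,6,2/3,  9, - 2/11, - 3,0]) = [ - 3, - 2/11, 0, 0,2/3,6,  7,9]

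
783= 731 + 52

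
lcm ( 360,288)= 1440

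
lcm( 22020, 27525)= 110100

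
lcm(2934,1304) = 11736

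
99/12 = 8 + 1/4 = 8.25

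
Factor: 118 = 2^1*59^1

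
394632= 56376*7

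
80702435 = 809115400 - 728412965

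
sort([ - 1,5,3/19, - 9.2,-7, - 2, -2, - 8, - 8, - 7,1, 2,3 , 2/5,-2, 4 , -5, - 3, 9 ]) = [ - 9.2, - 8, - 8, - 7, - 7, - 5, - 3, - 2, - 2, - 2, - 1,  3/19,2/5,1, 2,3,4, 5, 9 ] 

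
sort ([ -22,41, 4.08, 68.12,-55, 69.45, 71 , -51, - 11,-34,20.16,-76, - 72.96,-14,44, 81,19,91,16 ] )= [-76,-72.96,-55, - 51 , - 34,-22, - 14,-11,4.08,16, 19, 20.16,41, 44, 68.12 , 69.45,71, 81,91] 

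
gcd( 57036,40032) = 12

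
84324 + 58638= 142962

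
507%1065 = 507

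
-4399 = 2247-6646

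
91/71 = 1 + 20/71 = 1.28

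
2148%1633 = 515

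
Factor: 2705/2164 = 2^(  -  2 ) *5^1  =  5/4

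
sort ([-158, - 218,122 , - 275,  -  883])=[ -883, - 275,-218,-158,122]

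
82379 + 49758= 132137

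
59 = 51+8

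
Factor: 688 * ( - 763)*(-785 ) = 2^4*5^1*7^1*43^1* 109^1*157^1=412081040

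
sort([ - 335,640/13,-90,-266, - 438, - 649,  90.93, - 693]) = [-693, - 649,- 438, - 335, - 266,-90, 640/13,90.93]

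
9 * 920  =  8280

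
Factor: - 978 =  - 2^1* 3^1*163^1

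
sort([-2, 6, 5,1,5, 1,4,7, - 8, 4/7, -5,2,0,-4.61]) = [ - 8, - 5,-4.61, - 2 , 0,4/7,  1,1,2,  4,5,5,6, 7]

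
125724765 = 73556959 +52167806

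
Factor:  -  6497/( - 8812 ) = 2^( - 2) * 73^1*89^1 * 2203^( - 1 )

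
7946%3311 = 1324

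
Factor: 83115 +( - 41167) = 2^2*10487^1 = 41948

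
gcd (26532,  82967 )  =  1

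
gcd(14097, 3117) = 3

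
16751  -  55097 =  - 38346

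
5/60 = 1/12  =  0.08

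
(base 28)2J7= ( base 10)2107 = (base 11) 1646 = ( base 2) 100000111011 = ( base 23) 3me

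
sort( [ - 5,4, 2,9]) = [ - 5,2,  4 , 9 ] 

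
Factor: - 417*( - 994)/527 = 414498/527 = 2^1*3^1*7^1*17^ ( - 1)*31^(- 1)*71^1*139^1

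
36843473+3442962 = 40286435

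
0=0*243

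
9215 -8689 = 526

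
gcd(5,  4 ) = 1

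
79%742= 79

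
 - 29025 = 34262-63287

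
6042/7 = 6042/7 = 863.14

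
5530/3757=1 + 1773/3757 = 1.47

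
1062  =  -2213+3275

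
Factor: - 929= - 929^1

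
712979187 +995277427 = 1708256614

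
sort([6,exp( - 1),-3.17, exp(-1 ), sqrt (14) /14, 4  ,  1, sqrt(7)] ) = [ - 3.17,  sqrt( 14)/14,exp(- 1),  exp(  -  1),1, sqrt(7), 4, 6] 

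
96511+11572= 108083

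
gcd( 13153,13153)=13153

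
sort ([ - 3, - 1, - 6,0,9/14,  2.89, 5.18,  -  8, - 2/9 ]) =[-8, - 6 , - 3, - 1, - 2/9,0, 9/14,  2.89,5.18]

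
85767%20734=2831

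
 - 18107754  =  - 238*76083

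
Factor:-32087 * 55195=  - 1771041965=- 5^1*7^1*11^1*19^1* 83^1*2917^1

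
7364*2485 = 18299540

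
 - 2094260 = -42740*49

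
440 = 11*40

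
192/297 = 64/99 = 0.65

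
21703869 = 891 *24359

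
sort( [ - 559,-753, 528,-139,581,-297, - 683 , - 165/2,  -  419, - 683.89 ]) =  [ - 753 , - 683.89, - 683,- 559, - 419, - 297, - 139, - 165/2,528,  581 ] 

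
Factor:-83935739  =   - 83935739^1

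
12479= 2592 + 9887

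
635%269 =97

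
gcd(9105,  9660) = 15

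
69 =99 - 30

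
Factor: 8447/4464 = 2^( - 4 )*3^( - 2) * 31^( - 1)*8447^1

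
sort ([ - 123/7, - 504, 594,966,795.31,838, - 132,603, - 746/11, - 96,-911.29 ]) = [ - 911.29, -504, - 132, -96, - 746/11, - 123/7,594 , 603,795.31 , 838,966 ] 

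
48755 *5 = 243775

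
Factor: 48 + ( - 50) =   -  2^1 = - 2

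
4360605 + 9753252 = 14113857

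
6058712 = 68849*88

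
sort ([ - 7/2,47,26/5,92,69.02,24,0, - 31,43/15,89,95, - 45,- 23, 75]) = [-45, - 31,-23, - 7/2, 0,43/15,26/5,24,47, 69.02,75,  89 , 92,  95]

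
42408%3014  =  212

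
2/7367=2/7367  =  0.00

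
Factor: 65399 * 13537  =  17^1*3847^1*13537^1=885306263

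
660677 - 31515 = 629162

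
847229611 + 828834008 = 1676063619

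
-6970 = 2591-9561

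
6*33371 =200226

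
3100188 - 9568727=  - 6468539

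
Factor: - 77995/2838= - 2^( - 1)*3^ (-1 ) * 5^1*11^( - 1)*19^1*43^( - 1)*821^1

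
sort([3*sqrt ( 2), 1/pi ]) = [1/pi,3 * sqrt( 2)]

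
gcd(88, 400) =8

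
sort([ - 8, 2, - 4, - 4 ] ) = [ - 8, - 4,-4,2 ]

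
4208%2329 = 1879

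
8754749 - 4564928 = 4189821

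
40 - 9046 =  -9006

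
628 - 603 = 25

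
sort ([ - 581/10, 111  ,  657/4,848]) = [-581/10,  111, 657/4, 848 ]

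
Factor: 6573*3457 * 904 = 2^3*3^1*7^1*113^1*313^1*3457^1 = 20541466344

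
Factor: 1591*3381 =5379171= 3^1*7^2*23^1*37^1*43^1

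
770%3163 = 770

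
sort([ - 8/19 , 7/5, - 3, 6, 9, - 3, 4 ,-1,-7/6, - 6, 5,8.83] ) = [-6, - 3, - 3, - 7/6, - 1, - 8/19, 7/5,4 , 5, 6, 8.83,9] 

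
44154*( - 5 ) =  - 220770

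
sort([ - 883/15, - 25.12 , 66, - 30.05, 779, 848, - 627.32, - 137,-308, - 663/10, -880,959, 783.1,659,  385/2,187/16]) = [  -  880,  -  627.32, - 308 , - 137,-663/10 , -883/15, - 30.05, - 25.12, 187/16, 66,385/2, 659, 779, 783.1 , 848, 959]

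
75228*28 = 2106384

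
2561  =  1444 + 1117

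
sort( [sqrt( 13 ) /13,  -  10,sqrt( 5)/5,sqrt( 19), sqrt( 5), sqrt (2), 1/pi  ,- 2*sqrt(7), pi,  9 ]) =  [-10,-2*sqrt( 7 ),sqrt( 13)/13,  1/pi,  sqrt( 5)/5,sqrt( 2),  sqrt( 5), pi , sqrt (19 ),9]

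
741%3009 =741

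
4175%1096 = 887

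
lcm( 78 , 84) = 1092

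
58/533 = 58/533=   0.11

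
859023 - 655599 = 203424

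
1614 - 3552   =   - 1938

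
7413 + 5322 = 12735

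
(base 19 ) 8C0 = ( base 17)AD5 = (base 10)3116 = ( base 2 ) 110000101100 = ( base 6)22232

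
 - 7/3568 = -7/3568= - 0.00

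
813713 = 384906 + 428807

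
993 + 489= 1482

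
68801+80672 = 149473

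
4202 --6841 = 11043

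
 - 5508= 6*(-918 ) 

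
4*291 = 1164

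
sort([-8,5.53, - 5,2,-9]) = [ - 9  ,-8,-5,2,  5.53 ]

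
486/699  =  162/233 = 0.70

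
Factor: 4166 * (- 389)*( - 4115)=2^1*5^1*389^1*823^1*2083^1=   6668662010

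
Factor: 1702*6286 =2^2 *7^1*23^1 *37^1*449^1 = 10698772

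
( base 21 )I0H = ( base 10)7955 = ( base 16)1F13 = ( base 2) 1111100010011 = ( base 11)5a82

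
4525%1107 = 97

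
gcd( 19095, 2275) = 5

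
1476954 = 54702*27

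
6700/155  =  43 + 7/31  =  43.23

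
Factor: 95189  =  95189^1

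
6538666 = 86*76031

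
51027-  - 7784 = 58811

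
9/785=9/785 = 0.01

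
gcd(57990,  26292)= 6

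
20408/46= 10204/23 = 443.65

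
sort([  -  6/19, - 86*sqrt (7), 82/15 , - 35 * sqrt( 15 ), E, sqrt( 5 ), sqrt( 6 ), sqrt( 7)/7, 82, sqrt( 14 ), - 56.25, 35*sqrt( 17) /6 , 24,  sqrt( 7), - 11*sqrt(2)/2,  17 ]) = [-86 *sqrt( 7),  -  35*sqrt( 15 ), - 56.25, - 11*sqrt(2)/2, - 6/19,sqrt (7)/7, sqrt(5), sqrt( 6), sqrt( 7 ), E, sqrt( 14) , 82/15,17, 24 , 35*sqrt( 17 ) /6, 82]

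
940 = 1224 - 284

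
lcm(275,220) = 1100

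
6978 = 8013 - 1035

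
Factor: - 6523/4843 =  -11^1*29^( - 1 )*167^( - 1 )*593^1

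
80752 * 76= 6137152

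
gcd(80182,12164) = 2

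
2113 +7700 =9813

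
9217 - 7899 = 1318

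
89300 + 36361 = 125661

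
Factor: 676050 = 2^1*3^1*5^2*4507^1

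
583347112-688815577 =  - 105468465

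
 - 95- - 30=-65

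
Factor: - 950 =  - 2^1*5^2*19^1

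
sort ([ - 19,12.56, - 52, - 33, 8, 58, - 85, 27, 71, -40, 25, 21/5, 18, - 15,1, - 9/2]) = [-85, - 52, - 40, - 33, - 19, - 15 , - 9/2, 1,21/5 , 8, 12.56, 18, 25,  27, 58, 71 ] 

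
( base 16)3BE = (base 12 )67a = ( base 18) 2H4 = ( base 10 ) 958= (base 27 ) 18d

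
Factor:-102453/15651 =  - 3^( - 1 )* 13^1*47^(-1) * 71^1 = -923/141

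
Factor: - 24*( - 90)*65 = 140400= 2^4*  3^3*5^2*13^1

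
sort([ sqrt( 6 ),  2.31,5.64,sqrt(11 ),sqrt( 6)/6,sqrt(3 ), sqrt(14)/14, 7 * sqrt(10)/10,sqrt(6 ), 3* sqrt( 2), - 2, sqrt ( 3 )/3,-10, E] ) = [ - 10 , - 2, sqrt ( 14)/14,  sqrt( 6 )/6,sqrt(3)/3 , sqrt( 3), 7 * sqrt(10 ) /10,  2.31,sqrt(6 ),sqrt( 6), E,sqrt(11), 3*sqrt(2),5.64]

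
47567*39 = 1855113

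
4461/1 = 4461=4461.00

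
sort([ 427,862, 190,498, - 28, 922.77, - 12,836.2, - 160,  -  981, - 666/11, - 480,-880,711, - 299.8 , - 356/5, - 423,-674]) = [-981,-880, - 674, - 480, - 423 , - 299.8, - 160, - 356/5, - 666/11 , - 28 , - 12,190,427, 498, 711,836.2, 862,922.77]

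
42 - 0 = 42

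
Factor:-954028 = -2^2*19^1* 12553^1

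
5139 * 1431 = 7353909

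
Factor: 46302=2^1*3^1*7717^1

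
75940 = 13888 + 62052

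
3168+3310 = 6478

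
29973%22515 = 7458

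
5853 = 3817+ 2036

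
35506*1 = 35506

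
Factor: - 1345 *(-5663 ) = 5^1 *7^1*269^1*809^1 = 7616735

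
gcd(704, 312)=8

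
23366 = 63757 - 40391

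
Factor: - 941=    - 941^1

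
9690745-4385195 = 5305550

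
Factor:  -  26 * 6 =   -  156 = -2^2*3^1*13^1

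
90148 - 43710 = 46438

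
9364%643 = 362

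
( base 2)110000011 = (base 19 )117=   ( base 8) 603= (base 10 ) 387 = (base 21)i9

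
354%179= 175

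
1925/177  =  1925/177 = 10.88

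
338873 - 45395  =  293478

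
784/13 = 60 + 4/13 = 60.31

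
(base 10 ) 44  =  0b101100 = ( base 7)62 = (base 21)22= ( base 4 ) 230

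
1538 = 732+806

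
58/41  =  1 + 17/41 = 1.41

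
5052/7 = 5052/7  =  721.71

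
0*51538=0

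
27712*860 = 23832320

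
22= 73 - 51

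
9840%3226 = 162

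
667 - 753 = - 86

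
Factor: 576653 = 7^1*11^1*7489^1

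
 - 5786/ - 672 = 2893/336 = 8.61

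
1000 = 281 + 719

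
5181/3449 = 5181/3449 = 1.50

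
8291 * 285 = 2362935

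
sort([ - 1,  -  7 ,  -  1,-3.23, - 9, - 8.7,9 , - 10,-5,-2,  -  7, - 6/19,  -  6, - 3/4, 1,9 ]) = [ - 10, - 9, - 8.7,- 7, -7,-6,-5, -3.23,-2, - 1,-1, - 3/4,-6/19,1  ,  9, 9 ] 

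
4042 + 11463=15505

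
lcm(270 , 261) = 7830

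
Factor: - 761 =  - 761^1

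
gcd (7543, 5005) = 1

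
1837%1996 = 1837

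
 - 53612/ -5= 53612/5= 10722.40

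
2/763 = 2/763 = 0.00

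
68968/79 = 873 + 1/79 = 873.01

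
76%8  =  4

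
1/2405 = 1/2405 = 0.00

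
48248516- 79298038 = - 31049522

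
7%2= 1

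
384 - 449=  -  65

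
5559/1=5559 = 5559.00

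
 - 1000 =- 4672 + 3672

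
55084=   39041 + 16043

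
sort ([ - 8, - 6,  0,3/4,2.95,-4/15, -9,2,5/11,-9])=[ - 9, - 9, - 8,  -  6,-4/15,0,  5/11,3/4,2,2.95]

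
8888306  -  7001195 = 1887111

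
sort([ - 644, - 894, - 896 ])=[- 896, -894, - 644 ]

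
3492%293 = 269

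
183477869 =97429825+86048044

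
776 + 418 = 1194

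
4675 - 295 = 4380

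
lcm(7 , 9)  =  63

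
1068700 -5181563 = -4112863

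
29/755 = 29/755=0.04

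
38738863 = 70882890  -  32144027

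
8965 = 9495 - 530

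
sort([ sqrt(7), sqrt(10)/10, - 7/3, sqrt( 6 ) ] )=[ - 7/3,sqrt( 10 ) /10,sqrt( 6), sqrt( 7 )]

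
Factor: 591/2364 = 1/4=2^(  -  2)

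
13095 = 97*135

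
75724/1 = 75724 =75724.00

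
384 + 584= 968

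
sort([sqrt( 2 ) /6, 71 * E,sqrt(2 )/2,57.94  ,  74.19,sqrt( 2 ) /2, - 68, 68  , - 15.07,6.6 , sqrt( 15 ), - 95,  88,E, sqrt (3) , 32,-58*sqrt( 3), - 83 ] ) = [ - 58*sqrt( 3 ) , - 95,-83,  -  68, - 15.07, sqrt(2)/6, sqrt( 2 ) /2, sqrt( 2)/2, sqrt( 3 ) , E , sqrt(15 ), 6.6,32, 57.94,68 , 74.19 , 88, 71* E ]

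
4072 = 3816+256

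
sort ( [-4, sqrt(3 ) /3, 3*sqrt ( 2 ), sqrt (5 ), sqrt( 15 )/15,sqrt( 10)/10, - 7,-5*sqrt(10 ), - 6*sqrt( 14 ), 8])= [ - 6*sqrt( 14 )  , - 5 *sqrt ( 10) , - 7, - 4,sqrt(15 ) /15,sqrt (10) /10 , sqrt( 3)/3, sqrt(5),3*sqrt( 2 ), 8] 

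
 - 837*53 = - 44361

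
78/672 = 13/112 = 0.12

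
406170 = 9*45130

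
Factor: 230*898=2^2*5^1*23^1*449^1  =  206540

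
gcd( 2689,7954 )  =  1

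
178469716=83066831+95402885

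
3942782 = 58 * 67979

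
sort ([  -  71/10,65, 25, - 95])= [ - 95 , - 71/10, 25,65] 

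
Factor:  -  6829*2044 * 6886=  - 96118065736= - 2^3 * 7^1*11^1*73^1*313^1*6829^1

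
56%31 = 25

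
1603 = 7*229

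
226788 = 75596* 3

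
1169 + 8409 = 9578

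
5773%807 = 124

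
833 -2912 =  - 2079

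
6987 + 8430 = 15417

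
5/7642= 5/7642 = 0.00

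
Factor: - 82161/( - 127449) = 537/833 = 3^1 * 7^(  -  2) * 17^( - 1) * 179^1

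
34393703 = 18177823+16215880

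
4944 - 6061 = -1117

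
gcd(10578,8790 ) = 6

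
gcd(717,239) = 239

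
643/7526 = 643/7526 =0.09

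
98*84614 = 8292172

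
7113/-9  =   -791 + 2/3=- 790.33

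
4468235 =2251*1985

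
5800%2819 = 162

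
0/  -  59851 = 0/1 =- 0.00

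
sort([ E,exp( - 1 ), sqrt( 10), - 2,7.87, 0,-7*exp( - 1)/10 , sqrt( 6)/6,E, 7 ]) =[ - 2,-7* exp( - 1) /10,0, exp(-1), sqrt( 6)/6, E,E , sqrt(10),  7 , 7.87] 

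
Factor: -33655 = -5^1 *53^1*127^1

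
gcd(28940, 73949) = 1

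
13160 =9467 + 3693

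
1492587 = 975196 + 517391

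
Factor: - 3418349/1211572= - 2^( - 2 )*11^1*109^1*499^( - 1)*607^( -1)*2851^1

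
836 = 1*836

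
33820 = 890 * 38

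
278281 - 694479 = - 416198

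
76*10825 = 822700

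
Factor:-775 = -5^2*31^1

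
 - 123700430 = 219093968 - 342794398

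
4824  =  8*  603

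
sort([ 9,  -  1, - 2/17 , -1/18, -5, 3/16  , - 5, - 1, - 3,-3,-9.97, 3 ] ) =[ - 9.97, - 5, - 5, - 3, - 3,-1,-1,  -  2/17,-1/18,3/16, 3,9 ] 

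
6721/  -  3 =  - 2241 + 2/3 = - 2240.33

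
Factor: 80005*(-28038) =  - 2243180190=- 2^1*3^1*5^1*4673^1*16001^1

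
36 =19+17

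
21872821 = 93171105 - 71298284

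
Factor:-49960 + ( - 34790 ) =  - 84750=- 2^1*3^1*5^3*113^1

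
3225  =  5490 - 2265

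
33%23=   10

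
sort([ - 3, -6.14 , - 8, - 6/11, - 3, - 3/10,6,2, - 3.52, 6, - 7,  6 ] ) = [-8, - 7, - 6.14,-3.52, - 3, - 3, - 6/11, - 3/10,2,6,6, 6]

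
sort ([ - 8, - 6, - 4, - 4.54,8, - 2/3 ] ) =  [ - 8, - 6, - 4.54, - 4, - 2/3,8 ] 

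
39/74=39/74=0.53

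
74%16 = 10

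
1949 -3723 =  - 1774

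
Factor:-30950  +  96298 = 65348 = 2^2*17^1 * 31^2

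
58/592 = 29/296 = 0.10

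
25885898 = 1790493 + 24095405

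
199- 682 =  - 483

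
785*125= 98125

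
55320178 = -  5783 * ( - 9566) 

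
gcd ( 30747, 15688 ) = 37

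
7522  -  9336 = -1814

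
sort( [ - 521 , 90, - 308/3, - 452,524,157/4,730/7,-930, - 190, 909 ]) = [ - 930,  -  521, - 452, - 190, - 308/3,157/4, 90,  730/7,524,909 ] 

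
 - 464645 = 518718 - 983363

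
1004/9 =1004/9= 111.56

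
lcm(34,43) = 1462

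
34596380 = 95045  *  364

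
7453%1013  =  362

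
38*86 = 3268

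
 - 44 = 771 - 815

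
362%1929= 362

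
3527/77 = 3527/77 = 45.81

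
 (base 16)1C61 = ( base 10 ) 7265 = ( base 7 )30116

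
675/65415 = 45/4361 = 0.01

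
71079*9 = 639711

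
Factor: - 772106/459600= -386053/229800= -  2^ (- 3)*3^ ( - 1)*5^( -2 )*17^1  *  383^( -1)*22709^1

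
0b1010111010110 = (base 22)BC2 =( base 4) 1113112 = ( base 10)5590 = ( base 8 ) 12726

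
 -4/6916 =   -  1 + 1728/1729 = - 0.00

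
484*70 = 33880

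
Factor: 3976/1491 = 8/3= 2^3 * 3^( - 1)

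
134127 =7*19161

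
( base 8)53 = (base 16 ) 2B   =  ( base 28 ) 1F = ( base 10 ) 43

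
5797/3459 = 1 + 2338/3459 = 1.68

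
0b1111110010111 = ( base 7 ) 32402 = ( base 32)7sn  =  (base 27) B2E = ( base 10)8087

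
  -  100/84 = - 2 + 17/21 = - 1.19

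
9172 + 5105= 14277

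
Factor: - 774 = - 2^1 * 3^2*43^1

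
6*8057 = 48342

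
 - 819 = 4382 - 5201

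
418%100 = 18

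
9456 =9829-373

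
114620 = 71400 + 43220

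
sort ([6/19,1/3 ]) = [ 6/19, 1/3]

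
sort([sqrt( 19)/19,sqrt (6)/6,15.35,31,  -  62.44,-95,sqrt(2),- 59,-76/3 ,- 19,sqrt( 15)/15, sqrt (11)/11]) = [ - 95,-62.44, - 59, - 76/3, - 19,sqrt(19 )/19, sqrt(15)/15,sqrt( 11 )/11,sqrt (6) /6,sqrt( 2),15.35, 31]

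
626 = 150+476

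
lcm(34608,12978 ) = 103824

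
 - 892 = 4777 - 5669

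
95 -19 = 76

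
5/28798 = 5/28798  =  0.00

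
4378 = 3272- - 1106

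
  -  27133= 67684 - 94817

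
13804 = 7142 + 6662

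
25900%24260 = 1640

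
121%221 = 121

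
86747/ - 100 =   -  868 + 53/100=-867.47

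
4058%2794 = 1264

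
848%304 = 240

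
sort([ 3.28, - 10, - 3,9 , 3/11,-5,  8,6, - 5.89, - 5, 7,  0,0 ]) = [ - 10,  -  5.89, - 5, - 5, - 3, 0,0, 3/11, 3.28,  6, 7,8 , 9] 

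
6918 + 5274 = 12192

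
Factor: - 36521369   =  -607^1*60167^1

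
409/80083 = 409/80083 = 0.01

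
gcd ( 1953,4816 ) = 7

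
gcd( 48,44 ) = 4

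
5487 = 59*93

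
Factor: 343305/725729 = 3^3* 5^1*53^ ( - 1)*2543^1*13693^( - 1)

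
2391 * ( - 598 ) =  - 1429818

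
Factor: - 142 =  - 2^1 * 71^1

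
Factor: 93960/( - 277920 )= - 2^( - 2 )*3^2*29^1*193^(  -  1 ) =- 261/772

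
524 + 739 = 1263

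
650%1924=650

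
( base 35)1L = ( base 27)22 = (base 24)28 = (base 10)56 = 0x38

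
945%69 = 48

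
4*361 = 1444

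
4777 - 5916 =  - 1139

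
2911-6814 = -3903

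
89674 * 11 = 986414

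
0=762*0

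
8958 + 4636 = 13594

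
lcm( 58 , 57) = 3306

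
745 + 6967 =7712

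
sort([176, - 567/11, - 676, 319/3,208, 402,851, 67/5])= [ -676, - 567/11, 67/5,319/3,176,208, 402,851 ]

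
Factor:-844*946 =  - 798424 = - 2^3*11^1*43^1*211^1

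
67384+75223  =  142607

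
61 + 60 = 121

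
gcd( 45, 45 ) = 45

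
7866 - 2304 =5562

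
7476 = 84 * 89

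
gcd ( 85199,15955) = 1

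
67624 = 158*428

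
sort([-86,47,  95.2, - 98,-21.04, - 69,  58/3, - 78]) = [ - 98, - 86,-78,  -  69 , - 21.04 , 58/3, 47, 95.2] 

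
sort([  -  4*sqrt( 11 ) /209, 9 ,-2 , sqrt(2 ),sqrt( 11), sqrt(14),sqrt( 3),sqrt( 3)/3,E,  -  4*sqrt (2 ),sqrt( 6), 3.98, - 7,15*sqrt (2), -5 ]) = [ - 7, - 4 *sqrt( 2), - 5, - 2, - 4*sqrt(11 ) /209, sqrt(3 ) /3,sqrt (2),sqrt(3), sqrt(6),E,sqrt( 11),sqrt ( 14),3.98,9 , 15*sqrt(2 )]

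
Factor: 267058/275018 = 671/691  =  11^1*61^1*691^(  -  1)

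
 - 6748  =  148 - 6896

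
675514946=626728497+48786449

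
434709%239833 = 194876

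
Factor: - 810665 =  - 5^1* 73^1*2221^1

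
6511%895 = 246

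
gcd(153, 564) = 3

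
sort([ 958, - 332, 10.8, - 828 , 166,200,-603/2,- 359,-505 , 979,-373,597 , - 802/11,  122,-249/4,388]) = [- 828 ,-505 ,- 373  , - 359, - 332,-603/2,- 802/11,-249/4 , 10.8, 122, 166, 200,388, 597,958, 979] 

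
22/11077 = 2/1007=0.00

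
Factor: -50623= - 23^1*31^1*71^1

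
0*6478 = 0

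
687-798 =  -111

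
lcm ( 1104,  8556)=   34224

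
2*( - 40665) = - 81330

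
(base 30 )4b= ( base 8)203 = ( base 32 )43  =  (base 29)4F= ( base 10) 131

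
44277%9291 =7113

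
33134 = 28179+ 4955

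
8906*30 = 267180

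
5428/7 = 5428/7 = 775.43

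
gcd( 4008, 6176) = 8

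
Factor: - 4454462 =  - 2^1 * 2227231^1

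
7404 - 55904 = -48500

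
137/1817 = 137/1817 = 0.08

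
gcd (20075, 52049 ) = 73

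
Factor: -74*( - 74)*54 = 2^3*3^3*37^2 = 295704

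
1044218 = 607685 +436533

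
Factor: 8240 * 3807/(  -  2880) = -43569/4=- 2^( - 2)* 3^2*47^1*103^1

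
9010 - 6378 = 2632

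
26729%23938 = 2791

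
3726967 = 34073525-30346558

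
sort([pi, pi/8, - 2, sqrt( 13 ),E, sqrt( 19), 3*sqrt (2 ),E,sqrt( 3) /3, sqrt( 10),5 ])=[ - 2, pi/8 , sqrt( 3)/3, E,E, pi, sqrt( 10), sqrt( 13), 3*sqrt(2),sqrt(19), 5] 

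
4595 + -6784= - 2189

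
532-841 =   -  309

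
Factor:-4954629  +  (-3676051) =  -2^3*5^1*215767^1 = - 8630680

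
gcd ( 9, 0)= 9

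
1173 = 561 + 612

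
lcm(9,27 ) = 27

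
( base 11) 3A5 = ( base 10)478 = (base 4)13132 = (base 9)581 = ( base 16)1DE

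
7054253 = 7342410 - 288157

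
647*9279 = 6003513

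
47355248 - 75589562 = -28234314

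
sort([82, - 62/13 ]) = [ - 62/13,82]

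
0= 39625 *0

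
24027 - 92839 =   -  68812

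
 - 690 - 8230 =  - 8920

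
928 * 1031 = 956768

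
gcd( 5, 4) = 1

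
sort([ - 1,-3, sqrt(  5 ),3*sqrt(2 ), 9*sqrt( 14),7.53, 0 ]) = [ - 3, - 1,0, sqrt(5 ), 3*sqrt ( 2), 7.53,9*sqrt(14)] 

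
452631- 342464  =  110167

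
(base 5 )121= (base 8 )44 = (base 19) 1h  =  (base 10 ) 36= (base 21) 1F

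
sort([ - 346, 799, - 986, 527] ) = [-986 ,  -  346,527,799] 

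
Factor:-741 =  - 3^1*13^1 *19^1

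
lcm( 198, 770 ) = 6930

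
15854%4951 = 1001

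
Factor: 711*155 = 110205=3^2*5^1*31^1*79^1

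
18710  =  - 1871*( - 10)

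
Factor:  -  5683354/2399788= -2841677/1199894= - 2^( - 1) * 17^( - 1)*31^2* 2957^1*35291^( - 1 )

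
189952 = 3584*53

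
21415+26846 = 48261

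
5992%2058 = 1876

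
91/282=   91/282 = 0.32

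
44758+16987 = 61745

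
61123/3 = 61123/3= 20374.33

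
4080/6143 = 4080/6143 = 0.66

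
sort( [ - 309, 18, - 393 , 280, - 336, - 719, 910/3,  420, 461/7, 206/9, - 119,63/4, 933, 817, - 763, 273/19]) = [ - 763, - 719, - 393,-336, - 309, - 119,273/19 , 63/4,18, 206/9, 461/7, 280, 910/3,420 , 817, 933] 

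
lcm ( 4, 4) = 4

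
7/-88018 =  - 1  +  12573/12574 = - 0.00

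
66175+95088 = 161263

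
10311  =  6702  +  3609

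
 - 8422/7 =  - 8422/7 = - 1203.14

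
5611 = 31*181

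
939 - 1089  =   - 150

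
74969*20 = 1499380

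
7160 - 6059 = 1101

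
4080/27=151 +1/9=151.11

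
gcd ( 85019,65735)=1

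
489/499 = 489/499 = 0.98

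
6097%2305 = 1487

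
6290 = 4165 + 2125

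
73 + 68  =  141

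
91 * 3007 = 273637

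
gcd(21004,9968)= 356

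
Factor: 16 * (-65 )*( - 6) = 6240 = 2^5 * 3^1*5^1*13^1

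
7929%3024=1881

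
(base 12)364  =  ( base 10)508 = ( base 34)EW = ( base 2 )111111100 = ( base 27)im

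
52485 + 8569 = 61054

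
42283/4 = 42283/4  =  10570.75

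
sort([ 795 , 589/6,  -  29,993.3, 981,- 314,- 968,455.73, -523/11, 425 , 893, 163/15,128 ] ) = [-968, - 314, - 523/11, - 29, 163/15, 589/6, 128 , 425,  455.73, 795, 893,  981, 993.3 ]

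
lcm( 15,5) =15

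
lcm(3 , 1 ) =3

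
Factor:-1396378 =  - 2^1*41^1*17029^1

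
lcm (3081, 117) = 9243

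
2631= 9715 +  -7084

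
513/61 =8 + 25/61 =8.41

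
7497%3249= 999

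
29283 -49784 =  - 20501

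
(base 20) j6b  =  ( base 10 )7731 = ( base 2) 1111000110011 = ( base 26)BB9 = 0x1e33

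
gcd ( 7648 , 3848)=8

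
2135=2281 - 146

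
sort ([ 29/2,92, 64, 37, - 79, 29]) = [ - 79, 29/2,29, 37,  64, 92 ]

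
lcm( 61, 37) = 2257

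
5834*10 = 58340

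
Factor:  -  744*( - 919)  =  2^3* 3^1*  31^1*919^1 = 683736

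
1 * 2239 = 2239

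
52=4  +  48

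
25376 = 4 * 6344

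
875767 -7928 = 867839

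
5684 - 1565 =4119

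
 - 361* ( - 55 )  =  19855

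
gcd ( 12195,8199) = 9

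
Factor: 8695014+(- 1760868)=6934146 = 2^1 * 3^1 * 79^1*14629^1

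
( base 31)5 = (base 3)12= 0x5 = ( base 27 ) 5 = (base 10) 5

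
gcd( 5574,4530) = 6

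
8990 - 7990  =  1000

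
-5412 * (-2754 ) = 14904648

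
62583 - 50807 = 11776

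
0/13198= 0 =0.00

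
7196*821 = 5907916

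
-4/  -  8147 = 4/8147  =  0.00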